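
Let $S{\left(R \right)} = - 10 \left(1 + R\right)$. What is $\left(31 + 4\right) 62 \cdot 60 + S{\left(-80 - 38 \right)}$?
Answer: $131370$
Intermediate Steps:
$S{\left(R \right)} = -10 - 10 R$
$\left(31 + 4\right) 62 \cdot 60 + S{\left(-80 - 38 \right)} = \left(31 + 4\right) 62 \cdot 60 - \left(10 + 10 \left(-80 - 38\right)\right) = 35 \cdot 62 \cdot 60 - \left(10 + 10 \left(-80 - 38\right)\right) = 2170 \cdot 60 - -1170 = 130200 + \left(-10 + 1180\right) = 130200 + 1170 = 131370$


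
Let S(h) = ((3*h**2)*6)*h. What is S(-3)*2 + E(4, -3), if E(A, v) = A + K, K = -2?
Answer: -970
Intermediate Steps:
E(A, v) = -2 + A (E(A, v) = A - 2 = -2 + A)
S(h) = 18*h**3 (S(h) = (18*h**2)*h = 18*h**3)
S(-3)*2 + E(4, -3) = (18*(-3)**3)*2 + (-2 + 4) = (18*(-27))*2 + 2 = -486*2 + 2 = -972 + 2 = -970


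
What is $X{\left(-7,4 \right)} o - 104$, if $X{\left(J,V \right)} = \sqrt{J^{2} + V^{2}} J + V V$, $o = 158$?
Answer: $2424 - 1106 \sqrt{65} \approx -6492.9$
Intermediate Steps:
$X{\left(J,V \right)} = V^{2} + J \sqrt{J^{2} + V^{2}}$ ($X{\left(J,V \right)} = J \sqrt{J^{2} + V^{2}} + V^{2} = V^{2} + J \sqrt{J^{2} + V^{2}}$)
$X{\left(-7,4 \right)} o - 104 = \left(4^{2} - 7 \sqrt{\left(-7\right)^{2} + 4^{2}}\right) 158 - 104 = \left(16 - 7 \sqrt{49 + 16}\right) 158 - 104 = \left(16 - 7 \sqrt{65}\right) 158 - 104 = \left(2528 - 1106 \sqrt{65}\right) - 104 = 2424 - 1106 \sqrt{65}$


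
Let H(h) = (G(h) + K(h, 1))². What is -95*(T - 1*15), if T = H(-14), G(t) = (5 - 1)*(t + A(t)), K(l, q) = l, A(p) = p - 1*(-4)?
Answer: -1148075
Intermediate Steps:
A(p) = 4 + p (A(p) = p + 4 = 4 + p)
G(t) = 16 + 8*t (G(t) = (5 - 1)*(t + (4 + t)) = 4*(4 + 2*t) = 16 + 8*t)
H(h) = (16 + 9*h)² (H(h) = ((16 + 8*h) + h)² = (16 + 9*h)²)
T = 12100 (T = (16 + 9*(-14))² = (16 - 126)² = (-110)² = 12100)
-95*(T - 1*15) = -95*(12100 - 1*15) = -95*(12100 - 15) = -95*12085 = -1148075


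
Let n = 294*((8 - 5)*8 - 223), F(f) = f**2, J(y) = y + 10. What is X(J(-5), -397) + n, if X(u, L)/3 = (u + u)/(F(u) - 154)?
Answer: -2515768/43 ≈ -58506.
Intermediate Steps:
J(y) = 10 + y
X(u, L) = 6*u/(-154 + u**2) (X(u, L) = 3*((u + u)/(u**2 - 154)) = 3*((2*u)/(-154 + u**2)) = 3*(2*u/(-154 + u**2)) = 6*u/(-154 + u**2))
n = -58506 (n = 294*(3*8 - 223) = 294*(24 - 223) = 294*(-199) = -58506)
X(J(-5), -397) + n = 6*(10 - 5)/(-154 + (10 - 5)**2) - 58506 = 6*5/(-154 + 5**2) - 58506 = 6*5/(-154 + 25) - 58506 = 6*5/(-129) - 58506 = 6*5*(-1/129) - 58506 = -10/43 - 58506 = -2515768/43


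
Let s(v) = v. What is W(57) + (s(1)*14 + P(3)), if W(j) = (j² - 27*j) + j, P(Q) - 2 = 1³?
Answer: 1784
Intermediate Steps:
P(Q) = 3 (P(Q) = 2 + 1³ = 2 + 1 = 3)
W(j) = j² - 26*j
W(57) + (s(1)*14 + P(3)) = 57*(-26 + 57) + (1*14 + 3) = 57*31 + (14 + 3) = 1767 + 17 = 1784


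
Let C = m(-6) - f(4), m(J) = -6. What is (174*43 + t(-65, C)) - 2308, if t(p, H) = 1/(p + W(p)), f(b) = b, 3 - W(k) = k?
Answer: 15523/3 ≈ 5174.3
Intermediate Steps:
W(k) = 3 - k
C = -10 (C = -6 - 1*4 = -6 - 4 = -10)
t(p, H) = ⅓ (t(p, H) = 1/(p + (3 - p)) = 1/3 = ⅓)
(174*43 + t(-65, C)) - 2308 = (174*43 + ⅓) - 2308 = (7482 + ⅓) - 2308 = 22447/3 - 2308 = 15523/3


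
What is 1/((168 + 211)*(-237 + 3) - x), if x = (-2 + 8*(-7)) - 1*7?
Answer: -1/88621 ≈ -1.1284e-5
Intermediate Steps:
x = -65 (x = (-2 - 56) - 7 = -58 - 7 = -65)
1/((168 + 211)*(-237 + 3) - x) = 1/((168 + 211)*(-237 + 3) - 1*(-65)) = 1/(379*(-234) + 65) = 1/(-88686 + 65) = 1/(-88621) = -1/88621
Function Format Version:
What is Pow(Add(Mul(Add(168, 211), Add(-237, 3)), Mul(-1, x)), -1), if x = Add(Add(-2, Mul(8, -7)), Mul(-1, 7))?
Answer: Rational(-1, 88621) ≈ -1.1284e-5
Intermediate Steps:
x = -65 (x = Add(Add(-2, -56), -7) = Add(-58, -7) = -65)
Pow(Add(Mul(Add(168, 211), Add(-237, 3)), Mul(-1, x)), -1) = Pow(Add(Mul(Add(168, 211), Add(-237, 3)), Mul(-1, -65)), -1) = Pow(Add(Mul(379, -234), 65), -1) = Pow(Add(-88686, 65), -1) = Pow(-88621, -1) = Rational(-1, 88621)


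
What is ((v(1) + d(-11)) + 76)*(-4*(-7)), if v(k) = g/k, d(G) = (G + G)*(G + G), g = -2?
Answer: 15624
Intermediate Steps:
d(G) = 4*G**2 (d(G) = (2*G)*(2*G) = 4*G**2)
v(k) = -2/k
((v(1) + d(-11)) + 76)*(-4*(-7)) = ((-2/1 + 4*(-11)**2) + 76)*(-4*(-7)) = ((-2*1 + 4*121) + 76)*28 = ((-2 + 484) + 76)*28 = (482 + 76)*28 = 558*28 = 15624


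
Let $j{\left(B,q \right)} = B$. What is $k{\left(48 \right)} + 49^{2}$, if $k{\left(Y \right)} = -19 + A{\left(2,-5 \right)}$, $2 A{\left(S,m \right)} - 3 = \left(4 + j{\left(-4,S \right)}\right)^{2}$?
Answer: $\frac{4767}{2} \approx 2383.5$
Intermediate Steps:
$A{\left(S,m \right)} = \frac{3}{2}$ ($A{\left(S,m \right)} = \frac{3}{2} + \frac{\left(4 - 4\right)^{2}}{2} = \frac{3}{2} + \frac{0^{2}}{2} = \frac{3}{2} + \frac{1}{2} \cdot 0 = \frac{3}{2} + 0 = \frac{3}{2}$)
$k{\left(Y \right)} = - \frac{35}{2}$ ($k{\left(Y \right)} = -19 + \frac{3}{2} = - \frac{35}{2}$)
$k{\left(48 \right)} + 49^{2} = - \frac{35}{2} + 49^{2} = - \frac{35}{2} + 2401 = \frac{4767}{2}$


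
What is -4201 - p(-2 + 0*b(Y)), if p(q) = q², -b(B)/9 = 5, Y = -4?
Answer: -4205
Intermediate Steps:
b(B) = -45 (b(B) = -9*5 = -45)
-4201 - p(-2 + 0*b(Y)) = -4201 - (-2 + 0*(-45))² = -4201 - (-2 + 0)² = -4201 - 1*(-2)² = -4201 - 1*4 = -4201 - 4 = -4205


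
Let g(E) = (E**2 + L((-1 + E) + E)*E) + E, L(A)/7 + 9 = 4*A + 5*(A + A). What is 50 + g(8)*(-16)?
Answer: -181198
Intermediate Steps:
L(A) = -63 + 98*A (L(A) = -63 + 7*(4*A + 5*(A + A)) = -63 + 7*(4*A + 5*(2*A)) = -63 + 7*(4*A + 10*A) = -63 + 7*(14*A) = -63 + 98*A)
g(E) = E + E**2 + E*(-161 + 196*E) (g(E) = (E**2 + (-63 + 98*((-1 + E) + E))*E) + E = (E**2 + (-63 + 98*(-1 + 2*E))*E) + E = (E**2 + (-63 + (-98 + 196*E))*E) + E = (E**2 + (-161 + 196*E)*E) + E = (E**2 + E*(-161 + 196*E)) + E = E + E**2 + E*(-161 + 196*E))
50 + g(8)*(-16) = 50 + (8*(-160 + 197*8))*(-16) = 50 + (8*(-160 + 1576))*(-16) = 50 + (8*1416)*(-16) = 50 + 11328*(-16) = 50 - 181248 = -181198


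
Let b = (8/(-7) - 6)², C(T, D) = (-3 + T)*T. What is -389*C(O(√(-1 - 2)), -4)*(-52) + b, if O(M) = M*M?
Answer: 17843596/49 ≈ 3.6416e+5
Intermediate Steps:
O(M) = M²
C(T, D) = T*(-3 + T)
b = 2500/49 (b = (8*(-⅐) - 6)² = (-8/7 - 6)² = (-50/7)² = 2500/49 ≈ 51.020)
-389*C(O(√(-1 - 2)), -4)*(-52) + b = -389*(√(-1 - 2))²*(-3 + (√(-1 - 2))²)*(-52) + 2500/49 = -389*(√(-3))²*(-3 + (√(-3))²)*(-52) + 2500/49 = -389*(I*√3)²*(-3 + (I*√3)²)*(-52) + 2500/49 = -389*(-3*(-3 - 3))*(-52) + 2500/49 = -389*(-3*(-6))*(-52) + 2500/49 = -7002*(-52) + 2500/49 = -389*(-936) + 2500/49 = 364104 + 2500/49 = 17843596/49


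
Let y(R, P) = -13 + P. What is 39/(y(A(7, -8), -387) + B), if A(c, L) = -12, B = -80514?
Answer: -39/80914 ≈ -0.00048199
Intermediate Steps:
39/(y(A(7, -8), -387) + B) = 39/((-13 - 387) - 80514) = 39/(-400 - 80514) = 39/(-80914) = -1/80914*39 = -39/80914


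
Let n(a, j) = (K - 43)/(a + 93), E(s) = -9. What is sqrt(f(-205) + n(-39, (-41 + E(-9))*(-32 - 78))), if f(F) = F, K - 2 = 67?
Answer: I*sqrt(16566)/9 ≈ 14.301*I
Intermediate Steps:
K = 69 (K = 2 + 67 = 69)
n(a, j) = 26/(93 + a) (n(a, j) = (69 - 43)/(a + 93) = 26/(93 + a))
sqrt(f(-205) + n(-39, (-41 + E(-9))*(-32 - 78))) = sqrt(-205 + 26/(93 - 39)) = sqrt(-205 + 26/54) = sqrt(-205 + 26*(1/54)) = sqrt(-205 + 13/27) = sqrt(-5522/27) = I*sqrt(16566)/9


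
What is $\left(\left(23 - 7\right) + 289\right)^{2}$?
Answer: $93025$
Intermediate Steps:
$\left(\left(23 - 7\right) + 289\right)^{2} = \left(16 + 289\right)^{2} = 305^{2} = 93025$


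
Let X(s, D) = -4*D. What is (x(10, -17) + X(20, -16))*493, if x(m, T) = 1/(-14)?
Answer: 441235/14 ≈ 31517.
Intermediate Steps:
x(m, T) = -1/14
(x(10, -17) + X(20, -16))*493 = (-1/14 - 4*(-16))*493 = (-1/14 + 64)*493 = (895/14)*493 = 441235/14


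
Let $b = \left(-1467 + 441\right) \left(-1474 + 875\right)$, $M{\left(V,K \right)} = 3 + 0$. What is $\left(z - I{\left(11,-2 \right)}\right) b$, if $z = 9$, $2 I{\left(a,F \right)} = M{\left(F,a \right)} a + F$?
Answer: $-3994731$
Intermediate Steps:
$M{\left(V,K \right)} = 3$
$I{\left(a,F \right)} = \frac{F}{2} + \frac{3 a}{2}$ ($I{\left(a,F \right)} = \frac{3 a + F}{2} = \frac{F + 3 a}{2} = \frac{F}{2} + \frac{3 a}{2}$)
$b = 614574$ ($b = \left(-1026\right) \left(-599\right) = 614574$)
$\left(z - I{\left(11,-2 \right)}\right) b = \left(9 - \left(\frac{1}{2} \left(-2\right) + \frac{3}{2} \cdot 11\right)\right) 614574 = \left(9 - \left(-1 + \frac{33}{2}\right)\right) 614574 = \left(9 - \frac{31}{2}\right) 614574 = \left(- \frac{13}{2}\right) 614574 = -3994731$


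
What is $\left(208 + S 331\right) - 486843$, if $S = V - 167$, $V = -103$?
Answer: $-576005$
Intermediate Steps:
$S = -270$ ($S = -103 - 167 = -270$)
$\left(208 + S 331\right) - 486843 = \left(208 - 89370\right) - 486843 = -89162 - 486843 = -576005$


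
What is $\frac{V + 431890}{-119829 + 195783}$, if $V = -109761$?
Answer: $\frac{322129}{75954} \approx 4.2411$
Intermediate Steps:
$\frac{V + 431890}{-119829 + 195783} = \frac{-109761 + 431890}{-119829 + 195783} = \frac{322129}{75954}$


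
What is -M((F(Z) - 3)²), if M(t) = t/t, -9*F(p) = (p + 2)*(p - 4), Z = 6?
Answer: -1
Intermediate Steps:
F(p) = -(-4 + p)*(2 + p)/9 (F(p) = -(p + 2)*(p - 4)/9 = -(2 + p)*(-4 + p)/9 = -(-4 + p)*(2 + p)/9)
M(t) = 1
-M((F(Z) - 3)²) = -1*1 = -1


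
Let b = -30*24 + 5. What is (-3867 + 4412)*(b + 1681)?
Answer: 526470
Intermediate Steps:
b = -715 (b = -720 + 5 = -715)
(-3867 + 4412)*(b + 1681) = (-3867 + 4412)*(-715 + 1681) = 545*966 = 526470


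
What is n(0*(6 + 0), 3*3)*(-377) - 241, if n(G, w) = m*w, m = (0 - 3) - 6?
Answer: 30296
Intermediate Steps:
m = -9 (m = -3 - 6 = -9)
n(G, w) = -9*w
n(0*(6 + 0), 3*3)*(-377) - 241 = -27*3*(-377) - 241 = -9*9*(-377) - 241 = -81*(-377) - 241 = 30537 - 241 = 30296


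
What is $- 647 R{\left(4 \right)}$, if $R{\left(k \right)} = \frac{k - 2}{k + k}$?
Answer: $- \frac{647}{4} \approx -161.75$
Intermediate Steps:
$R{\left(k \right)} = \frac{-2 + k}{2 k}$
$- 647 R{\left(4 \right)} = - 647 \frac{-2 + 4}{2 \cdot 4} = - 647 \cdot \frac{1}{2} \cdot \frac{1}{4} \cdot 2 = \left(-647\right) \frac{1}{4} = - \frac{647}{4}$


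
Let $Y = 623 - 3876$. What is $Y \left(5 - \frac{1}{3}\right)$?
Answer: $- \frac{45542}{3} \approx -15181.0$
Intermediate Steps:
$Y = -3253$ ($Y = 623 - 3876 = -3253$)
$Y \left(5 - \frac{1}{3}\right) = - 3253 \left(5 - \frac{1}{3}\right) = \left(-3253\right) \frac{14}{3} = - \frac{45542}{3}$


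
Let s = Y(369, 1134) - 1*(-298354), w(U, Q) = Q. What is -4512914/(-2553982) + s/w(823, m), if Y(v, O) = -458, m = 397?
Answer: 381306324365/506965427 ≈ 752.13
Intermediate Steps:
s = 297896 (s = -458 - 1*(-298354) = -458 + 298354 = 297896)
-4512914/(-2553982) + s/w(823, m) = -4512914/(-2553982) + 297896/397 = -4512914*(-1/2553982) + 297896*(1/397) = 2256457/1276991 + 297896/397 = 381306324365/506965427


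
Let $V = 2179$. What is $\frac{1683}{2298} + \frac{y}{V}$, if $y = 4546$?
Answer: $\frac{4704655}{1669114} \approx 2.8187$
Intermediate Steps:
$\frac{1683}{2298} + \frac{y}{V} = \frac{1683}{2298} + \frac{4546}{2179} = 1683 \cdot \frac{1}{2298} + 4546 \cdot \frac{1}{2179} = \frac{561}{766} + \frac{4546}{2179} = \frac{4704655}{1669114}$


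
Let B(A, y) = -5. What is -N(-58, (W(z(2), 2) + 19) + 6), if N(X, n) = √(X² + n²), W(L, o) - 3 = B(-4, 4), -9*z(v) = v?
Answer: -√3893 ≈ -62.394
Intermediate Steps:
z(v) = -v/9
W(L, o) = -2 (W(L, o) = 3 - 5 = -2)
-N(-58, (W(z(2), 2) + 19) + 6) = -√((-58)² + ((-2 + 19) + 6)²) = -√(3364 + (17 + 6)²) = -√(3364 + 23²) = -√(3364 + 529) = -√3893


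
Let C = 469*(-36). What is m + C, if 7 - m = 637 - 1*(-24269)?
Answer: -41783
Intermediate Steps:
C = -16884
m = -24899 (m = 7 - (637 - 1*(-24269)) = 7 - (637 + 24269) = 7 - 1*24906 = 7 - 24906 = -24899)
m + C = -24899 - 16884 = -41783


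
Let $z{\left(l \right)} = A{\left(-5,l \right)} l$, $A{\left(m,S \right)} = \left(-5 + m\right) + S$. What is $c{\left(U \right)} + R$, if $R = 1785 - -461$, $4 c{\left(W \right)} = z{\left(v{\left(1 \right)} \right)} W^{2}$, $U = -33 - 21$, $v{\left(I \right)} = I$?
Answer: $-4315$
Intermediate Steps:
$A{\left(m,S \right)} = -5 + S + m$
$U = -54$ ($U = -33 - 21 = -54$)
$z{\left(l \right)} = l \left(-10 + l\right)$ ($z{\left(l \right)} = \left(-5 + l - 5\right) l = \left(-10 + l\right) l = l \left(-10 + l\right)$)
$c{\left(W \right)} = - \frac{9 W^{2}}{4}$ ($c{\left(W \right)} = \frac{1 \left(-10 + 1\right) W^{2}}{4} = \frac{1 \left(-9\right) W^{2}}{4} = \frac{\left(-9\right) W^{2}}{4} = - \frac{9 W^{2}}{4}$)
$R = 2246$ ($R = 1785 + 461 = 2246$)
$c{\left(U \right)} + R = - \frac{9 \left(-54\right)^{2}}{4} + 2246 = \left(- \frac{9}{4}\right) 2916 + 2246 = -6561 + 2246 = -4315$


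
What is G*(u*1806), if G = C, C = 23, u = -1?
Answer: -41538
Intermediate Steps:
G = 23
G*(u*1806) = 23*(-1*1806) = 23*(-1806) = -41538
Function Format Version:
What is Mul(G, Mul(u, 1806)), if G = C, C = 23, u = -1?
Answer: -41538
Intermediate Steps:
G = 23
Mul(G, Mul(u, 1806)) = Mul(23, Mul(-1, 1806)) = Mul(23, -1806) = -41538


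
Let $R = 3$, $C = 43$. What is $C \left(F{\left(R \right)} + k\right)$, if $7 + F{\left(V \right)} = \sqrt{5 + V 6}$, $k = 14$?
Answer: $301 + 43 \sqrt{23} \approx 507.22$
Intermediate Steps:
$F{\left(V \right)} = -7 + \sqrt{5 + 6 V}$ ($F{\left(V \right)} = -7 + \sqrt{5 + V 6} = -7 + \sqrt{5 + 6 V}$)
$C \left(F{\left(R \right)} + k\right) = 43 \left(\left(-7 + \sqrt{5 + 6 \cdot 3}\right) + 14\right) = 43 \left(\left(-7 + \sqrt{5 + 18}\right) + 14\right) = 43 \left(\left(-7 + \sqrt{23}\right) + 14\right) = 43 \left(7 + \sqrt{23}\right) = 301 + 43 \sqrt{23}$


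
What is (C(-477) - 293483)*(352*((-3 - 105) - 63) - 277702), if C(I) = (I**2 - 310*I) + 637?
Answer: -27894163382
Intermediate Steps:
C(I) = 637 + I**2 - 310*I
(C(-477) - 293483)*(352*((-3 - 105) - 63) - 277702) = ((637 + (-477)**2 - 310*(-477)) - 293483)*(352*((-3 - 105) - 63) - 277702) = ((637 + 227529 + 147870) - 293483)*(352*(-108 - 63) - 277702) = (376036 - 293483)*(352*(-171) - 277702) = 82553*(-60192 - 277702) = 82553*(-337894) = -27894163382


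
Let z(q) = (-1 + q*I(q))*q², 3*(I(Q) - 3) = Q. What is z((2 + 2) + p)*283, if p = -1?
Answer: 28017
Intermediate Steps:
I(Q) = 3 + Q/3
z(q) = q²*(-1 + q*(3 + q/3)) (z(q) = (-1 + q*(3 + q/3))*q² = q²*(-1 + q*(3 + q/3)))
z((2 + 2) + p)*283 = (((2 + 2) - 1)²*(-3 + ((2 + 2) - 1)*(9 + ((2 + 2) - 1)))/3)*283 = ((4 - 1)²*(-3 + (4 - 1)*(9 + (4 - 1)))/3)*283 = ((⅓)*3²*(-3 + 3*(9 + 3)))*283 = ((⅓)*9*(-3 + 3*12))*283 = ((⅓)*9*(-3 + 36))*283 = ((⅓)*9*33)*283 = 99*283 = 28017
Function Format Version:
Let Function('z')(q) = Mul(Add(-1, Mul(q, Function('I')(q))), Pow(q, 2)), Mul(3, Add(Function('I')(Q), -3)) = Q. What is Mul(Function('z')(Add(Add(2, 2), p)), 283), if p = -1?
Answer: 28017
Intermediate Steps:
Function('I')(Q) = Add(3, Mul(Rational(1, 3), Q))
Function('z')(q) = Mul(Pow(q, 2), Add(-1, Mul(q, Add(3, Mul(Rational(1, 3), q))))) (Function('z')(q) = Mul(Add(-1, Mul(q, Add(3, Mul(Rational(1, 3), q)))), Pow(q, 2)) = Mul(Pow(q, 2), Add(-1, Mul(q, Add(3, Mul(Rational(1, 3), q))))))
Mul(Function('z')(Add(Add(2, 2), p)), 283) = Mul(Mul(Rational(1, 3), Pow(Add(Add(2, 2), -1), 2), Add(-3, Mul(Add(Add(2, 2), -1), Add(9, Add(Add(2, 2), -1))))), 283) = Mul(Mul(Rational(1, 3), Pow(Add(4, -1), 2), Add(-3, Mul(Add(4, -1), Add(9, Add(4, -1))))), 283) = Mul(Mul(Rational(1, 3), Pow(3, 2), Add(-3, Mul(3, Add(9, 3)))), 283) = Mul(Mul(Rational(1, 3), 9, Add(-3, Mul(3, 12))), 283) = Mul(Mul(Rational(1, 3), 9, Add(-3, 36)), 283) = Mul(Mul(Rational(1, 3), 9, 33), 283) = Mul(99, 283) = 28017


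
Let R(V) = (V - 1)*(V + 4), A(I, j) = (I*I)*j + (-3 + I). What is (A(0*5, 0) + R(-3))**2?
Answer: 49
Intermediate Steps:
A(I, j) = -3 + I + j*I**2 (A(I, j) = I**2*j + (-3 + I) = j*I**2 + (-3 + I) = -3 + I + j*I**2)
R(V) = (-1 + V)*(4 + V)
(A(0*5, 0) + R(-3))**2 = ((-3 + 0*5 + 0*(0*5)**2) + (-4 + (-3)**2 + 3*(-3)))**2 = ((-3 + 0 + 0*0**2) + (-4 + 9 - 9))**2 = ((-3 + 0 + 0*0) - 4)**2 = ((-3 + 0 + 0) - 4)**2 = (-3 - 4)**2 = (-7)**2 = 49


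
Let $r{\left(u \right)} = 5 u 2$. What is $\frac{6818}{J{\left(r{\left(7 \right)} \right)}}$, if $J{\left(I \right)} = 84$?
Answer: $\frac{487}{6} \approx 81.167$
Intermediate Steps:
$r{\left(u \right)} = 10 u$
$\frac{6818}{J{\left(r{\left(7 \right)} \right)}} = \frac{6818}{84} = 6818 \cdot \frac{1}{84} = \frac{487}{6}$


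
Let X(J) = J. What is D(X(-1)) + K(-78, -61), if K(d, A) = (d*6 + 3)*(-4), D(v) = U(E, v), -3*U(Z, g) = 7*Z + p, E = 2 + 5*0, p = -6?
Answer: 5572/3 ≈ 1857.3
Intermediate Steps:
E = 2 (E = 2 + 0 = 2)
U(Z, g) = 2 - 7*Z/3 (U(Z, g) = -(7*Z - 6)/3 = -(-6 + 7*Z)/3 = 2 - 7*Z/3)
D(v) = -8/3 (D(v) = 2 - 7/3*2 = 2 - 14/3 = -8/3)
K(d, A) = -12 - 24*d (K(d, A) = (6*d + 3)*(-4) = (3 + 6*d)*(-4) = -12 - 24*d)
D(X(-1)) + K(-78, -61) = -8/3 + (-12 - 24*(-78)) = -8/3 + (-12 + 1872) = -8/3 + 1860 = 5572/3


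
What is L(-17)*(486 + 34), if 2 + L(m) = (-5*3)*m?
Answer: 131560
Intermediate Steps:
L(m) = -2 - 15*m (L(m) = -2 + (-5*3)*m = -2 - 15*m)
L(-17)*(486 + 34) = (-2 - 15*(-17))*(486 + 34) = (-2 + 255)*520 = 253*520 = 131560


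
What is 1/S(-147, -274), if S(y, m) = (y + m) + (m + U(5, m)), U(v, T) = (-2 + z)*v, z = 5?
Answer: -1/680 ≈ -0.0014706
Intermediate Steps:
U(v, T) = 3*v (U(v, T) = (-2 + 5)*v = 3*v)
S(y, m) = 15 + y + 2*m (S(y, m) = (y + m) + (m + 3*5) = (m + y) + (m + 15) = (m + y) + (15 + m) = 15 + y + 2*m)
1/S(-147, -274) = 1/(15 - 147 + 2*(-274)) = 1/(15 - 147 - 548) = 1/(-680) = -1/680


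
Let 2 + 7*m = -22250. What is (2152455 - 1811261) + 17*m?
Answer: 2010074/7 ≈ 2.8715e+5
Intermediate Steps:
m = -22252/7 (m = -2/7 + (⅐)*(-22250) = -2/7 - 22250/7 = -22252/7 ≈ -3178.9)
(2152455 - 1811261) + 17*m = (2152455 - 1811261) + 17*(-22252/7) = 341194 - 378284/7 = 2010074/7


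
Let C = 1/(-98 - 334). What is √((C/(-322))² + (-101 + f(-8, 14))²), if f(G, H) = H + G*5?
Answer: √312094905099265/139104 ≈ 127.00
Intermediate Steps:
f(G, H) = H + 5*G
C = -1/432 (C = 1/(-432) = -1/432 ≈ -0.0023148)
√((C/(-322))² + (-101 + f(-8, 14))²) = √((-1/432/(-322))² + (-101 + (14 + 5*(-8)))²) = √((-1/432*(-1/322))² + (-101 + (14 - 40))²) = √((1/139104)² + (-101 - 26)²) = √(1/19349922816 + (-127)²) = √(1/19349922816 + 16129) = √(312094905099265/19349922816) = √312094905099265/139104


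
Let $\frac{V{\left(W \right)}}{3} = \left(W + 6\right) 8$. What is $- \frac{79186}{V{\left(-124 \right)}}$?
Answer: $\frac{39593}{1416} \approx 27.961$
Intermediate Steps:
$V{\left(W \right)} = 144 + 24 W$ ($V{\left(W \right)} = 3 \left(W + 6\right) 8 = 3 \left(6 + W\right) 8 = 3 \left(48 + 8 W\right) = 144 + 24 W$)
$- \frac{79186}{V{\left(-124 \right)}} = - \frac{79186}{144 + 24 \left(-124\right)} = - \frac{79186}{144 - 2976} = - \frac{79186}{-2832} = \left(-79186\right) \left(- \frac{1}{2832}\right) = \frac{39593}{1416}$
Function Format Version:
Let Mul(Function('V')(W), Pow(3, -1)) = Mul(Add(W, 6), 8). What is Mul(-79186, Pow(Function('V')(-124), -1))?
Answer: Rational(39593, 1416) ≈ 27.961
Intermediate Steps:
Function('V')(W) = Add(144, Mul(24, W)) (Function('V')(W) = Mul(3, Mul(Add(W, 6), 8)) = Mul(3, Mul(Add(6, W), 8)) = Mul(3, Add(48, Mul(8, W))) = Add(144, Mul(24, W)))
Mul(-79186, Pow(Function('V')(-124), -1)) = Mul(-79186, Pow(Add(144, Mul(24, -124)), -1)) = Mul(-79186, Pow(Add(144, -2976), -1)) = Mul(-79186, Pow(-2832, -1)) = Mul(-79186, Rational(-1, 2832)) = Rational(39593, 1416)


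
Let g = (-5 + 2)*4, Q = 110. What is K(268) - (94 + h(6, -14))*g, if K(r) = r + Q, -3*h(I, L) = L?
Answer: 1562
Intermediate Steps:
h(I, L) = -L/3
g = -12 (g = -3*4 = -12)
K(r) = 110 + r (K(r) = r + 110 = 110 + r)
K(268) - (94 + h(6, -14))*g = (110 + 268) - (94 - ⅓*(-14))*(-12) = 378 - (94 + 14/3)*(-12) = 378 - 296*(-12)/3 = 378 - 1*(-1184) = 378 + 1184 = 1562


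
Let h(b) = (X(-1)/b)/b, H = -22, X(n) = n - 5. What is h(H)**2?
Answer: 9/58564 ≈ 0.00015368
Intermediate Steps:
X(n) = -5 + n
h(b) = -6/b**2 (h(b) = ((-5 - 1)/b)/b = (-6/b)/b = -6/b**2)
h(H)**2 = (-6/(-22)**2)**2 = (-6*1/484)**2 = (-3/242)**2 = 9/58564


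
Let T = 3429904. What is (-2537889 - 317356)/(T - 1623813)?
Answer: -2855245/1806091 ≈ -1.5809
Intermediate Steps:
(-2537889 - 317356)/(T - 1623813) = (-2537889 - 317356)/(3429904 - 1623813) = -2855245/1806091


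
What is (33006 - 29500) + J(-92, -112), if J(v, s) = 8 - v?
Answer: 3606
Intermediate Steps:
(33006 - 29500) + J(-92, -112) = (33006 - 29500) + (8 - 1*(-92)) = 3506 + (8 + 92) = 3506 + 100 = 3606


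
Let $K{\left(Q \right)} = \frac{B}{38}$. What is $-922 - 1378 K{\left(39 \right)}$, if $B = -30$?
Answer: $\frac{3152}{19} \approx 165.89$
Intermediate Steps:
$K{\left(Q \right)} = - \frac{15}{19}$ ($K{\left(Q \right)} = - \frac{30}{38} = \left(-30\right) \frac{1}{38} = - \frac{15}{19}$)
$-922 - 1378 K{\left(39 \right)} = -922 - - \frac{20670}{19} = -922 + \frac{20670}{19} = \frac{3152}{19}$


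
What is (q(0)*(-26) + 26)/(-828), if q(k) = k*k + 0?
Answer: -13/414 ≈ -0.031401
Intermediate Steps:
q(k) = k**2 (q(k) = k**2 + 0 = k**2)
(q(0)*(-26) + 26)/(-828) = (0**2*(-26) + 26)/(-828) = (0*(-26) + 26)*(-1/828) = (0 + 26)*(-1/828) = 26*(-1/828) = -13/414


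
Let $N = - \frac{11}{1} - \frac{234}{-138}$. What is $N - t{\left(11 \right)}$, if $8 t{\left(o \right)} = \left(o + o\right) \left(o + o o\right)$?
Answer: $- \frac{8563}{23} \approx -372.3$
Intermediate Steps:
$t{\left(o \right)} = \frac{o \left(o + o^{2}\right)}{4}$ ($t{\left(o \right)} = \frac{\left(o + o\right) \left(o + o o\right)}{8} = \frac{2 o \left(o + o^{2}\right)}{8} = \frac{o \left(o + o^{2}\right)}{4}$)
$N = - \frac{214}{23}$ ($N = \left(-11\right) 1 - - \frac{39}{23} = -11 + \frac{39}{23} = - \frac{214}{23} \approx -9.3044$)
$N - t{\left(11 \right)} = - \frac{214}{23} - \frac{11^{2} \left(1 + 11\right)}{4} = - \frac{214}{23} - \frac{1}{4} \cdot 121 \cdot 12 = - \frac{214}{23} - 363 = - \frac{8563}{23}$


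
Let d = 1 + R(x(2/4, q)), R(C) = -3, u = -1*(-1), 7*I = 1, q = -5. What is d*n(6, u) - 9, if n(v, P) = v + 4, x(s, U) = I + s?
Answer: -29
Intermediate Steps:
I = ⅐ (I = (⅐)*1 = ⅐ ≈ 0.14286)
u = 1
x(s, U) = ⅐ + s
n(v, P) = 4 + v
d = -2 (d = 1 - 3 = -2)
d*n(6, u) - 9 = -2*(4 + 6) - 9 = -2*10 - 9 = -20 - 9 = -29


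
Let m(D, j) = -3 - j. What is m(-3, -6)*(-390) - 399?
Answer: -1569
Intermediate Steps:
m(-3, -6)*(-390) - 399 = (-3 - 1*(-6))*(-390) - 399 = (-3 + 6)*(-390) - 399 = 3*(-390) - 399 = -1170 - 399 = -1569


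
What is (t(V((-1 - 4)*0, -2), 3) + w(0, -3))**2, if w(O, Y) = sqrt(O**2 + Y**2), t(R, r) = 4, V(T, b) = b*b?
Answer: 49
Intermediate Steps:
V(T, b) = b**2
(t(V((-1 - 4)*0, -2), 3) + w(0, -3))**2 = (4 + sqrt(0**2 + (-3)**2))**2 = (4 + sqrt(0 + 9))**2 = (4 + sqrt(9))**2 = (4 + 3)**2 = 7**2 = 49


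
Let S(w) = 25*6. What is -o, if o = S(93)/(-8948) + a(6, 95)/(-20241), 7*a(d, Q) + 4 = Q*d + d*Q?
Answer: 15708989/633907638 ≈ 0.024781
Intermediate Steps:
S(w) = 150
a(d, Q) = -4/7 + 2*Q*d/7 (a(d, Q) = -4/7 + (Q*d + d*Q)/7 = -4/7 + (Q*d + Q*d)/7 = -4/7 + (2*Q*d)/7 = -4/7 + 2*Q*d/7)
o = -15708989/633907638 (o = 150/(-8948) + (-4/7 + (2/7)*95*6)/(-20241) = 150*(-1/8948) + (-4/7 + 1140/7)*(-1/20241) = -75/4474 + (1136/7)*(-1/20241) = -75/4474 - 1136/141687 = -15708989/633907638 ≈ -0.024781)
-o = -1*(-15708989/633907638) = 15708989/633907638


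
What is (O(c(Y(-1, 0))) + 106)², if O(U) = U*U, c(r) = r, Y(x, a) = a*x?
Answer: 11236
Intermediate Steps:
O(U) = U²
(O(c(Y(-1, 0))) + 106)² = ((0*(-1))² + 106)² = (0² + 106)² = (0 + 106)² = 106² = 11236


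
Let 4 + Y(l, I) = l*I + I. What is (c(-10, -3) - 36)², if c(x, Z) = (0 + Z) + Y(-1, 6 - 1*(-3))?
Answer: 1849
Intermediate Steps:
Y(l, I) = -4 + I + I*l (Y(l, I) = -4 + (l*I + I) = -4 + (I*l + I) = -4 + (I + I*l) = -4 + I + I*l)
c(x, Z) = -4 + Z (c(x, Z) = (0 + Z) + (-4 + (6 - 1*(-3)) + (6 - 1*(-3))*(-1)) = Z + (-4 + (6 + 3) + (6 + 3)*(-1)) = Z + (-4 + 9 + 9*(-1)) = Z + (-4 + 9 - 9) = Z - 4 = -4 + Z)
(c(-10, -3) - 36)² = ((-4 - 3) - 36)² = (-7 - 36)² = (-43)² = 1849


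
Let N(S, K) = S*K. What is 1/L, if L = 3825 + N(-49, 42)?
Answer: 1/1767 ≈ 0.00056593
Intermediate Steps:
N(S, K) = K*S
L = 1767 (L = 3825 + 42*(-49) = 3825 - 2058 = 1767)
1/L = 1/1767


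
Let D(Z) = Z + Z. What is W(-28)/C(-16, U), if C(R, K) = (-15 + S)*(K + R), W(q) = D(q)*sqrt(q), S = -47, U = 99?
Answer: 56*I*sqrt(7)/2573 ≈ 0.057583*I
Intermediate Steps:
D(Z) = 2*Z
W(q) = 2*q**(3/2) (W(q) = (2*q)*sqrt(q) = 2*q**(3/2))
C(R, K) = -62*K - 62*R (C(R, K) = (-15 - 47)*(K + R) = -62*(K + R) = -62*K - 62*R)
W(-28)/C(-16, U) = (2*(-28)**(3/2))/(-62*99 - 62*(-16)) = (2*(-56*I*sqrt(7)))/(-6138 + 992) = -112*I*sqrt(7)/(-5146) = -112*I*sqrt(7)*(-1/5146) = 56*I*sqrt(7)/2573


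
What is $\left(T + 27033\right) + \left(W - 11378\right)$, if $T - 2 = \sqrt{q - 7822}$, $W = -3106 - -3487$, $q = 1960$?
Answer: $16038 + i \sqrt{5862} \approx 16038.0 + 76.564 i$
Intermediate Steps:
$W = 381$ ($W = -3106 + 3487 = 381$)
$T = 2 + i \sqrt{5862}$ ($T = 2 + \sqrt{1960 - 7822} = 2 + \sqrt{-5862} = 2 + i \sqrt{5862} \approx 2.0 + 76.564 i$)
$\left(T + 27033\right) + \left(W - 11378\right) = \left(\left(2 + i \sqrt{5862}\right) + 27033\right) + \left(381 - 11378\right) = \left(27035 + i \sqrt{5862}\right) + \left(381 - 11378\right) = \left(27035 + i \sqrt{5862}\right) - 10997 = 16038 + i \sqrt{5862}$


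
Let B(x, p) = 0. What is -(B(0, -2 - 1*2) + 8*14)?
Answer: -112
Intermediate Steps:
-(B(0, -2 - 1*2) + 8*14) = -(0 + 8*14) = -(0 + 112) = -1*112 = -112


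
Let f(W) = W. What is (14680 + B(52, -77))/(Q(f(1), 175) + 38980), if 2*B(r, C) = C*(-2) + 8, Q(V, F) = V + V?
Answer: 14761/38982 ≈ 0.37866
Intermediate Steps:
Q(V, F) = 2*V
B(r, C) = 4 - C (B(r, C) = (C*(-2) + 8)/2 = (-2*C + 8)/2 = (8 - 2*C)/2 = 4 - C)
(14680 + B(52, -77))/(Q(f(1), 175) + 38980) = (14680 + (4 - 1*(-77)))/(2*1 + 38980) = (14680 + (4 + 77))/(2 + 38980) = (14680 + 81)/38982 = 14761*(1/38982) = 14761/38982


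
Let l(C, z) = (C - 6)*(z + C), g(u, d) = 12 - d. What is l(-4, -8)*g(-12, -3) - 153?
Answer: 1647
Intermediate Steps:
l(C, z) = (-6 + C)*(C + z)
l(-4, -8)*g(-12, -3) - 153 = ((-4)² - 6*(-4) - 6*(-8) - 4*(-8))*(12 - 1*(-3)) - 153 = (16 + 24 + 48 + 32)*(12 + 3) - 153 = 120*15 - 153 = 1800 - 153 = 1647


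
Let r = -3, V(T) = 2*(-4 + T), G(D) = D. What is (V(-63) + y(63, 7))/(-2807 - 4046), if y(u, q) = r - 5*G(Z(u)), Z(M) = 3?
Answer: 152/6853 ≈ 0.022180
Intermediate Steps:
V(T) = -8 + 2*T
y(u, q) = -18 (y(u, q) = -3 - 5*3 = -3 - 15 = -18)
(V(-63) + y(63, 7))/(-2807 - 4046) = ((-8 + 2*(-63)) - 18)/(-2807 - 4046) = ((-8 - 126) - 18)/(-6853) = (-134 - 18)*(-1/6853) = -152*(-1/6853) = 152/6853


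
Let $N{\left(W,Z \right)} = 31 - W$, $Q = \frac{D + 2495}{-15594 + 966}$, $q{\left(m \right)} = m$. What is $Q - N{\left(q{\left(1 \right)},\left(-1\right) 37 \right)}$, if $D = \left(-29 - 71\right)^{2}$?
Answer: $- \frac{150445}{4876} \approx -30.854$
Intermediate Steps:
$D = 10000$ ($D = \left(-100\right)^{2} = 10000$)
$Q = - \frac{4165}{4876}$ ($Q = \frac{10000 + 2495}{-15594 + 966} = \frac{12495}{-14628} = 12495 \left(- \frac{1}{14628}\right) = - \frac{4165}{4876} \approx -0.85418$)
$Q - N{\left(q{\left(1 \right)},\left(-1\right) 37 \right)} = - \frac{4165}{4876} - \left(31 - 1\right) = - \frac{4165}{4876} - 30 = - \frac{150445}{4876}$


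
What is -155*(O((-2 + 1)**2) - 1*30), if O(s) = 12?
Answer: 2790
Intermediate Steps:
-155*(O((-2 + 1)**2) - 1*30) = -155*(12 - 1*30) = -155*(12 - 30) = -155*(-18) = 2790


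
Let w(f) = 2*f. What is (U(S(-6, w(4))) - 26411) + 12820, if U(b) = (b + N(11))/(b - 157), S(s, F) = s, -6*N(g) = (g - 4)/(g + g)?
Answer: -292423157/21516 ≈ -13591.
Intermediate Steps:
N(g) = -(-4 + g)/(12*g) (N(g) = -(g - 4)/(6*(g + g)) = -(-4 + g)/(6*(2*g)) = -(-4 + g)*1/(2*g)/6 = -(-4 + g)/(12*g))
U(b) = (-7/132 + b)/(-157 + b) (U(b) = (b + (1/12)*(4 - 1*11)/11)/(b - 157) = (b + (1/12)*(1/11)*(4 - 11))/(-157 + b) = (b + (1/12)*(1/11)*(-7))/(-157 + b) = (b - 7/132)/(-157 + b) = (-7/132 + b)/(-157 + b))
(U(S(-6, w(4))) - 26411) + 12820 = ((-7/132 - 6)/(-157 - 6) - 26411) + 12820 = (-799/132/(-163) - 26411) + 12820 = (-1/163*(-799/132) - 26411) + 12820 = (799/21516 - 26411) + 12820 = -568258277/21516 + 12820 = -292423157/21516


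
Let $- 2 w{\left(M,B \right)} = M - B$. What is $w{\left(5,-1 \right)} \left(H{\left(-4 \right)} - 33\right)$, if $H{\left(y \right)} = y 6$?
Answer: $171$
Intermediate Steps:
$w{\left(M,B \right)} = \frac{B}{2} - \frac{M}{2}$ ($w{\left(M,B \right)} = - \frac{M - B}{2} = \frac{B}{2} - \frac{M}{2}$)
$H{\left(y \right)} = 6 y$
$w{\left(5,-1 \right)} \left(H{\left(-4 \right)} - 33\right) = \left(\frac{1}{2} \left(-1\right) - \frac{5}{2}\right) \left(6 \left(-4\right) - 33\right) = \left(- \frac{1}{2} - \frac{5}{2}\right) \left(-24 - 33\right) = \left(-3\right) \left(-57\right) = 171$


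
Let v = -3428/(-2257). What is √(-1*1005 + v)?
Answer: I*√5111782249/2257 ≈ 31.678*I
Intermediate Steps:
v = 3428/2257 (v = -3428*(-1/2257) = 3428/2257 ≈ 1.5188)
√(-1*1005 + v) = √(-1*1005 + 3428/2257) = √(-1005 + 3428/2257) = √(-2264857/2257) = I*√5111782249/2257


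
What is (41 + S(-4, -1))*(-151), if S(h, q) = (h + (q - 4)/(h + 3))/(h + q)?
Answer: -30804/5 ≈ -6160.8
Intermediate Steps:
S(h, q) = (h + (-4 + q)/(3 + h))/(h + q)
(41 + S(-4, -1))*(-151) = (41 + (-4 - 1 + (-4)² + 3*(-4))/((-4)² + 3*(-4) + 3*(-1) - 4*(-1)))*(-151) = (41 + (-4 - 1 + 16 - 12)/(16 - 12 - 3 + 4))*(-151) = (41 - 1/5)*(-151) = (41 + (⅕)*(-1))*(-151) = (41 - ⅕)*(-151) = (204/5)*(-151) = -30804/5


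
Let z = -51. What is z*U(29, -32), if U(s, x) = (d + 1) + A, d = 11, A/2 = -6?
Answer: 0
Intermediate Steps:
A = -12 (A = 2*(-6) = -12)
U(s, x) = 0 (U(s, x) = (11 + 1) - 12 = 12 - 12 = 0)
z*U(29, -32) = -51*0 = 0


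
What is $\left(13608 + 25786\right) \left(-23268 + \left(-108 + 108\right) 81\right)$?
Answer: $-916619592$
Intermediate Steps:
$\left(13608 + 25786\right) \left(-23268 + \left(-108 + 108\right) 81\right) = 39394 \left(-23268 + 0 \cdot 81\right) = 39394 \left(-23268 + 0\right) = 39394 \left(-23268\right) = -916619592$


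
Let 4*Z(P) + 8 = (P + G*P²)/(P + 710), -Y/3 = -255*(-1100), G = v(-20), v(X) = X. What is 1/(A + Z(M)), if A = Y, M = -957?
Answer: -988/813086039 ≈ -1.2151e-6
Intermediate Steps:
G = -20
Y = -841500 (Y = -(-765)*(-1100) = -3*280500 = -841500)
A = -841500
Z(P) = -2 + (P - 20*P²)/(4*(710 + P)) (Z(P) = -2 + ((P - 20*P²)/(P + 710))/4 = -2 + ((P - 20*P²)/(710 + P))/4 = -2 + (P - 20*P²)/(4*(710 + P)))
1/(A + Z(M)) = 1/(-841500 + (-5680 - 20*(-957)² - 7*(-957))/(4*(710 - 957))) = 1/(-841500 + (¼)*(-5680 - 20*915849 + 6699)/(-247)) = 1/(-841500 + (¼)*(-1/247)*(-5680 - 18316980 + 6699)) = 1/(-841500 + (¼)*(-1/247)*(-18315961)) = 1/(-841500 + 18315961/988) = 1/(-813086039/988) = -988/813086039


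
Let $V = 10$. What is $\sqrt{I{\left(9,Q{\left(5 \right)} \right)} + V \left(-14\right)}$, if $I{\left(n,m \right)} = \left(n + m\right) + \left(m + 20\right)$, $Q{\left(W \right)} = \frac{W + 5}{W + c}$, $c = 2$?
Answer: $\frac{i \sqrt{5299}}{7} \approx 10.399 i$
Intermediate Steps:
$Q{\left(W \right)} = \frac{5 + W}{2 + W}$ ($Q{\left(W \right)} = \frac{W + 5}{W + 2} = \frac{5 + W}{2 + W}$)
$I{\left(n,m \right)} = 20 + n + 2 m$ ($I{\left(n,m \right)} = \left(m + n\right) + \left(20 + m\right) = 20 + n + 2 m$)
$\sqrt{I{\left(9,Q{\left(5 \right)} \right)} + V \left(-14\right)} = \sqrt{\left(20 + 9 + 2 \frac{5 + 5}{2 + 5}\right) + 10 \left(-14\right)} = \sqrt{\left(20 + 9 + 2 \cdot \frac{1}{7} \cdot 10\right) - 140} = \sqrt{\left(20 + 9 + 2 \cdot \frac{10}{7}\right) - 140} = \sqrt{\left(20 + 9 + \frac{20}{7}\right) - 140} = \sqrt{\frac{223}{7} - 140} = \sqrt{- \frac{757}{7}} = \frac{i \sqrt{5299}}{7}$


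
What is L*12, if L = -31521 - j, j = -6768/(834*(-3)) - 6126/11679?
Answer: -204696529164/541127 ≈ -3.7828e+5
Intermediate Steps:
j = 1179930/541127 (j = -6768/(-2502) - 6126*1/11679 = -6768*(-1/2502) - 2042/3893 = 376/139 - 2042/3893 = 1179930/541127 ≈ 2.1805)
L = -17058044097/541127 (L = -31521 - 1*1179930/541127 = -31521 - 1179930/541127 = -17058044097/541127 ≈ -31523.)
L*12 = -17058044097/541127*12 = -204696529164/541127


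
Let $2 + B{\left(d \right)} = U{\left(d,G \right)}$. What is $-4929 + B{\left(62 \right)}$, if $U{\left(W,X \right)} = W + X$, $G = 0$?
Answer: $-4869$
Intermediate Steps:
$B{\left(d \right)} = -2 + d$ ($B{\left(d \right)} = -2 + \left(d + 0\right) = -2 + d$)
$-4929 + B{\left(62 \right)} = -4929 + \left(-2 + 62\right) = -4929 + 60 = -4869$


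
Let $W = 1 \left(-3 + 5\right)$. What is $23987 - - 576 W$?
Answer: $25139$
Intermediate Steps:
$W = 2$ ($W = 1 \cdot 2 = 2$)
$23987 - - 576 W = 23987 - \left(-576\right) 2 = 23987 - -1152 = 23987 + 1152 = 25139$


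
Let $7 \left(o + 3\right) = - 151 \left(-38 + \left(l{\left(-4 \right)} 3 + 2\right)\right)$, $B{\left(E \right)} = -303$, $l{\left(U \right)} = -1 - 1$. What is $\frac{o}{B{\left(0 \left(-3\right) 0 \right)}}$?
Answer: $- \frac{301}{101} \approx -2.9802$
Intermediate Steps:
$l{\left(U \right)} = -2$
$o = 903$ ($o = -3 + \frac{\left(-151\right) \left(-38 + \left(\left(-2\right) 3 + 2\right)\right)}{7} = -3 + \frac{\left(-151\right) \left(-38 + \left(-6 + 2\right)\right)}{7} = -3 + \frac{\left(-151\right) \left(-38 - 4\right)}{7} = -3 + \frac{\left(-151\right) \left(-42\right)}{7} = -3 + \frac{1}{7} \cdot 6342 = -3 + 906 = 903$)
$\frac{o}{B{\left(0 \left(-3\right) 0 \right)}} = \frac{903}{-303} = 903 \left(- \frac{1}{303}\right) = - \frac{301}{101}$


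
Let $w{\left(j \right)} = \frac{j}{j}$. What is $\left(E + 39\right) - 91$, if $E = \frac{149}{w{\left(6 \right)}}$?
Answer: $97$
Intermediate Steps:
$w{\left(j \right)} = 1$
$E = 149$ ($E = \frac{149}{1} = 149 \cdot 1 = 149$)
$\left(E + 39\right) - 91 = \left(149 + 39\right) - 91 = 188 - 91 = 97$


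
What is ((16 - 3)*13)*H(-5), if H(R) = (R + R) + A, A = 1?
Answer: -1521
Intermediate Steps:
H(R) = 1 + 2*R (H(R) = (R + R) + 1 = 2*R + 1 = 1 + 2*R)
((16 - 3)*13)*H(-5) = ((16 - 3)*13)*(1 + 2*(-5)) = (13*13)*(1 - 10) = 169*(-9) = -1521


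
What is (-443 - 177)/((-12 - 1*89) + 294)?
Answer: -620/193 ≈ -3.2124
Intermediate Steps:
(-443 - 177)/((-12 - 1*89) + 294) = -620/((-12 - 89) + 294) = -620/(-101 + 294) = -620/193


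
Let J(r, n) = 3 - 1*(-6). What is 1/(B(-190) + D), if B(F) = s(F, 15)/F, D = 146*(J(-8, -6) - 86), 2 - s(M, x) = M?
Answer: -95/1068086 ≈ -8.8944e-5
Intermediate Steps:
s(M, x) = 2 - M
J(r, n) = 9 (J(r, n) = 3 + 6 = 9)
D = -11242 (D = 146*(9 - 86) = 146*(-77) = -11242)
B(F) = (2 - F)/F
1/(B(-190) + D) = 1/((2 - 1*(-190))/(-190) - 11242) = 1/(-(2 + 190)/190 - 11242) = 1/(-1/190*192 - 11242) = 1/(-96/95 - 11242) = 1/(-1068086/95) = -95/1068086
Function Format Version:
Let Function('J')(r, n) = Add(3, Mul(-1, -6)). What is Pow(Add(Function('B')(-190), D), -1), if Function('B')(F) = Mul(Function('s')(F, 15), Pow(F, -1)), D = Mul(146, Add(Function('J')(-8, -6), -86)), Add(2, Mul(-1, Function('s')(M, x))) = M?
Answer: Rational(-95, 1068086) ≈ -8.8944e-5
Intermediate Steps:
Function('s')(M, x) = Add(2, Mul(-1, M))
Function('J')(r, n) = 9 (Function('J')(r, n) = Add(3, 6) = 9)
D = -11242 (D = Mul(146, Add(9, -86)) = Mul(146, -77) = -11242)
Function('B')(F) = Mul(Pow(F, -1), Add(2, Mul(-1, F))) (Function('B')(F) = Mul(Add(2, Mul(-1, F)), Pow(F, -1)) = Mul(Pow(F, -1), Add(2, Mul(-1, F))))
Pow(Add(Function('B')(-190), D), -1) = Pow(Add(Mul(Pow(-190, -1), Add(2, Mul(-1, -190))), -11242), -1) = Pow(Add(Mul(Rational(-1, 190), Add(2, 190)), -11242), -1) = Pow(Add(Mul(Rational(-1, 190), 192), -11242), -1) = Pow(Add(Rational(-96, 95), -11242), -1) = Pow(Rational(-1068086, 95), -1) = Rational(-95, 1068086)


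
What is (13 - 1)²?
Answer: 144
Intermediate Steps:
(13 - 1)² = 12² = 144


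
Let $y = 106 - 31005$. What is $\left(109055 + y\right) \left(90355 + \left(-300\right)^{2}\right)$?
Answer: $14095825380$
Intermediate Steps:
$y = -30899$ ($y = 106 - 31005 = -30899$)
$\left(109055 + y\right) \left(90355 + \left(-300\right)^{2}\right) = \left(109055 - 30899\right) \left(90355 + \left(-300\right)^{2}\right) = 78156 \left(90355 + 90000\right) = 78156 \cdot 180355 = 14095825380$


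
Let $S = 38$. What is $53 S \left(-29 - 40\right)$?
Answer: $-138966$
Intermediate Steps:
$53 S \left(-29 - 40\right) = 53 \cdot 38 \left(-29 - 40\right) = 2014 \left(-69\right) = -138966$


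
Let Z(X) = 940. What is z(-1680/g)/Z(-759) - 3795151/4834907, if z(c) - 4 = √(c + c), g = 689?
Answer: -887025578/1136203145 + I*√144690/161915 ≈ -0.78069 + 0.0023493*I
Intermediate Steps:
z(c) = 4 + √2*√c (z(c) = 4 + √(c + c) = 4 + √(2*c) = 4 + √2*√c)
z(-1680/g)/Z(-759) - 3795151/4834907 = (4 + √2*√(-1680/689))/940 - 3795151/4834907 = (4 + √2*√(-1680*1/689))*(1/940) - 3795151*1/4834907 = (4 + √2*√(-1680/689))*(1/940) - 3795151/4834907 = (4 + √2*(4*I*√72345/689))*(1/940) - 3795151/4834907 = (4 + 4*I*√144690/689)*(1/940) - 3795151/4834907 = (1/235 + I*√144690/161915) - 3795151/4834907 = -887025578/1136203145 + I*√144690/161915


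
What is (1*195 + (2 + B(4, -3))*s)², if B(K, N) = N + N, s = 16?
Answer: 17161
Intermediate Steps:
B(K, N) = 2*N
(1*195 + (2 + B(4, -3))*s)² = (1*195 + (2 + 2*(-3))*16)² = (195 + (2 - 6)*16)² = (195 - 4*16)² = (195 - 64)² = 131² = 17161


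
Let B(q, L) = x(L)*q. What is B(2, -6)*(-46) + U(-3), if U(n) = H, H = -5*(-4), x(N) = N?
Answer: 572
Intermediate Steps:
H = 20
B(q, L) = L*q
U(n) = 20
B(2, -6)*(-46) + U(-3) = -6*2*(-46) + 20 = -12*(-46) + 20 = 552 + 20 = 572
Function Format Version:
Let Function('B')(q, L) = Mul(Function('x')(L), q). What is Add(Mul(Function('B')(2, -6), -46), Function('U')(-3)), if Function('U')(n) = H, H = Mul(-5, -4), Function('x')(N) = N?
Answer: 572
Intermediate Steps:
H = 20
Function('B')(q, L) = Mul(L, q)
Function('U')(n) = 20
Add(Mul(Function('B')(2, -6), -46), Function('U')(-3)) = Add(Mul(Mul(-6, 2), -46), 20) = Add(Mul(-12, -46), 20) = Add(552, 20) = 572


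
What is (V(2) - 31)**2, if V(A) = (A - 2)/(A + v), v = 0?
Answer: 961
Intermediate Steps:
V(A) = (-2 + A)/A (V(A) = (A - 2)/(A + 0) = (-2 + A)/A)
(V(2) - 31)**2 = ((-2 + 2)/2 - 31)**2 = ((1/2)*0 - 31)**2 = (0 - 31)**2 = (-31)**2 = 961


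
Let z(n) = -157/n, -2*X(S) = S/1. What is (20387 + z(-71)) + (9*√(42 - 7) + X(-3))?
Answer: 2895481/142 + 9*√35 ≈ 20444.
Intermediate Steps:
X(S) = -S/2 (X(S) = -S/(2*1) = -S/2)
(20387 + z(-71)) + (9*√(42 - 7) + X(-3)) = (20387 - 157/(-71)) + (9*√(42 - 7) - ½*(-3)) = (20387 - 157*(-1/71)) + (9*√35 + 3/2) = (20387 + 157/71) + (3/2 + 9*√35) = 1447634/71 + (3/2 + 9*√35) = 2895481/142 + 9*√35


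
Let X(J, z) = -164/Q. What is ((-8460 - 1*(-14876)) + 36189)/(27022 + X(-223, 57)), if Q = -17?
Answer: 724285/459538 ≈ 1.5761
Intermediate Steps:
X(J, z) = 164/17 (X(J, z) = -164/(-17) = -164*(-1/17) = 164/17)
((-8460 - 1*(-14876)) + 36189)/(27022 + X(-223, 57)) = ((-8460 - 1*(-14876)) + 36189)/(27022 + 164/17) = ((-8460 + 14876) + 36189)/(459538/17) = (6416 + 36189)*(17/459538) = 42605*(17/459538) = 724285/459538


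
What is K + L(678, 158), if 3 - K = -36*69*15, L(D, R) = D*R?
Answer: 144387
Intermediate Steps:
K = 37263 (K = 3 - (-36*69)*15 = 3 - (-2484)*15 = 3 - 1*(-37260) = 3 + 37260 = 37263)
K + L(678, 158) = 37263 + 678*158 = 37263 + 107124 = 144387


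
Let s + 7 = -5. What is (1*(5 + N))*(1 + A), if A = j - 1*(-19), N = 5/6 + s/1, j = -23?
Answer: 37/2 ≈ 18.500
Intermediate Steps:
s = -12 (s = -7 - 5 = -12)
N = -67/6 (N = 5/6 - 12/1 = 5*(⅙) - 12*1 = ⅚ - 12 = -67/6 ≈ -11.167)
A = -4 (A = -23 - 1*(-19) = -23 + 19 = -4)
(1*(5 + N))*(1 + A) = (1*(5 - 67/6))*(1 - 4) = (1*(-37/6))*(-3) = -37/6*(-3) = 37/2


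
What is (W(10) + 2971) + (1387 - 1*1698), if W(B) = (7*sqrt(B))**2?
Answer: 3150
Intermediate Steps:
W(B) = 49*B
(W(10) + 2971) + (1387 - 1*1698) = (49*10 + 2971) + (1387 - 1*1698) = (490 + 2971) + (1387 - 1698) = 3461 - 311 = 3150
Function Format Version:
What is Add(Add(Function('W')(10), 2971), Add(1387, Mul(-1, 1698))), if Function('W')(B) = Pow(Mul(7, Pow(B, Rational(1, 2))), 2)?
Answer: 3150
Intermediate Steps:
Function('W')(B) = Mul(49, B)
Add(Add(Function('W')(10), 2971), Add(1387, Mul(-1, 1698))) = Add(Add(Mul(49, 10), 2971), Add(1387, Mul(-1, 1698))) = Add(Add(490, 2971), Add(1387, -1698)) = Add(3461, -311) = 3150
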